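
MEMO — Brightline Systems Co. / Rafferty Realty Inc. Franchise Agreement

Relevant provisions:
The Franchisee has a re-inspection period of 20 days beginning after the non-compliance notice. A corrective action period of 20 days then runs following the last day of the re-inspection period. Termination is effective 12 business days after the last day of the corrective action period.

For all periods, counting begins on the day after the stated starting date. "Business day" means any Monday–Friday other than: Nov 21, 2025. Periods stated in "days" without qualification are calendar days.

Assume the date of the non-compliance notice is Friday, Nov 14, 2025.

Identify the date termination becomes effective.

Jan 9, 2026

The last day of the re-inspection period: Nov 14, 2025 + 20 days = Dec 4, 2025.
The last day of the corrective action period: 20 calendar days after Dec 4, 2025 is Dec 24, 2025.
The date termination becomes effective: 12 business days after Wednesday, Dec 24, 2025, skipping weekends — Dec 25, Dec 26, Dec 29, Dec 30, …, Jan 7, Jan 8, Jan 9 — lands on Friday, Jan 9, 2026.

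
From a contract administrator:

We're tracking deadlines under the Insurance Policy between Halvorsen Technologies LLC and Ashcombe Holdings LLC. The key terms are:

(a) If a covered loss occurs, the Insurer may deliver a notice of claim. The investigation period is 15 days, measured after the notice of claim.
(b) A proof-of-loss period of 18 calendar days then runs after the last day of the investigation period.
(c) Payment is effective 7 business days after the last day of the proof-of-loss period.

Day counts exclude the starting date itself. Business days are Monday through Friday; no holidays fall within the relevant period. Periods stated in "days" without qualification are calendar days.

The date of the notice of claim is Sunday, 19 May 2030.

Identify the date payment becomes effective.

2 July 2030

The last day of the investigation period: 15 calendar days after 19 May 2030 is 3 June 2030.
Adding 18 calendar days to 3 June 2030 gives 21 June 2030, which is the last day of the proof-of-loss period.
From Friday, 21 June 2030, 7 business days (Jun 24, Jun 25, Jun 26, Jun 27, Jun 28, Jul 1, Jul 2, skipping weekends) brings us to Tuesday, 2 July 2030, which is the date payment becomes effective.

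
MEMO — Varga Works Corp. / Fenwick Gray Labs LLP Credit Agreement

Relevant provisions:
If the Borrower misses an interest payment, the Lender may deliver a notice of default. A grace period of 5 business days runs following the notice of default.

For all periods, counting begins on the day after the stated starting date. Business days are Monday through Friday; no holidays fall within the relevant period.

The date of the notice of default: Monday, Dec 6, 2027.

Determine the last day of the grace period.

Dec 13, 2027

The last day of the grace period: 5 business days after Monday, Dec 6, 2027, skipping weekends — Dec 7, Dec 8, Dec 9, Dec 10, Dec 13 — lands on Monday, Dec 13, 2027.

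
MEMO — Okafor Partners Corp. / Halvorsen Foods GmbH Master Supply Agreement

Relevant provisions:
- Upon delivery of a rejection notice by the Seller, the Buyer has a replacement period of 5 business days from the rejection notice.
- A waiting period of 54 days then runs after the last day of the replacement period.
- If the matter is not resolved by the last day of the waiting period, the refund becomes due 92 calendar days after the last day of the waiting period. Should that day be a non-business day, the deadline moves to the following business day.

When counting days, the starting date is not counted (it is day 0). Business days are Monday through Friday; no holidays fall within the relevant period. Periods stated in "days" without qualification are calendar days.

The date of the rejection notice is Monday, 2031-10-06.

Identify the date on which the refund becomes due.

The last day of the replacement period: counting 5 business days from Monday, 2031-10-06 (Oct 7, Oct 8, Oct 9, Oct 10, Oct 13, skipping weekends) reaches Monday, 2031-10-13.
The last day of the waiting period: 54 calendar days after 2031-10-13 is 2031-12-06.
Adding 92 calendar days to 2031-12-06 gives 2032-03-07, which is the date on which the refund becomes due. That falls on a Sunday, so it rolls to the next business day, Monday, 2032-03-08.

2032-03-08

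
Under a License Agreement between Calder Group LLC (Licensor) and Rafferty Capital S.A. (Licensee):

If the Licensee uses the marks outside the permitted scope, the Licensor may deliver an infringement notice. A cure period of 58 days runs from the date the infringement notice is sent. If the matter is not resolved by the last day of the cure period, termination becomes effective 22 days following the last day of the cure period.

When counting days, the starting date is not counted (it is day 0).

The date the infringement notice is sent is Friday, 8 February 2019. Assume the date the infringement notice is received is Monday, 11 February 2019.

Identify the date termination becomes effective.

29 April 2019

Adding 58 calendar days to 8 February 2019 gives 7 April 2019, which is the last day of the cure period.
Adding 22 calendar days to 7 April 2019 gives 29 April 2019, which is the date termination becomes effective.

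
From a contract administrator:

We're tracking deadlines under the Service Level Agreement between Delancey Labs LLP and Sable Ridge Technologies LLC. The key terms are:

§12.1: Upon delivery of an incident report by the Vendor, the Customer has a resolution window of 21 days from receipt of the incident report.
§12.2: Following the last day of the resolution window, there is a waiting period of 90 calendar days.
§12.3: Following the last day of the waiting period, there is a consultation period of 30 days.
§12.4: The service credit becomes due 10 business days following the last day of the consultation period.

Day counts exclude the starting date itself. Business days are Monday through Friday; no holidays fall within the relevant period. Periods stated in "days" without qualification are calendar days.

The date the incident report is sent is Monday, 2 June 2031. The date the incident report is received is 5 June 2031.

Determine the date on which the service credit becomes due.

Adding 21 calendar days to 5 June 2031 gives 26 June 2031, which is the last day of the resolution window.
Adding 90 calendar days to 26 June 2031 gives 24 September 2031, which is the last day of the waiting period.
The last day of the consultation period: 24 September 2031 + 30 days = 24 October 2031.
The date on which the service credit becomes due: counting 10 business days from Friday, 24 October 2031 (Oct 27, Oct 28, Oct 29, Oct 30, Oct 31, Nov 3, Nov 4, Nov 5, Nov 6, Nov 7, skipping weekends) reaches Friday, 7 November 2031.

7 November 2031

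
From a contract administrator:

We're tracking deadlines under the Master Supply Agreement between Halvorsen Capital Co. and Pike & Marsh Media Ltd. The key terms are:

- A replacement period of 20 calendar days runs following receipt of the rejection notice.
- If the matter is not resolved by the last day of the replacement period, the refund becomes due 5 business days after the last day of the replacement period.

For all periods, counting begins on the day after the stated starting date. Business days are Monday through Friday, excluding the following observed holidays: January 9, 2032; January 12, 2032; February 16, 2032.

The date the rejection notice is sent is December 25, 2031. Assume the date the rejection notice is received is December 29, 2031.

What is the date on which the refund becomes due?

Adding 20 calendar days to December 29, 2031 gives January 18, 2032, which is the last day of the replacement period.
From Sunday, January 18, 2032, 5 business days (Jan 19, Jan 20, Jan 21, Jan 22, Jan 23, skipping weekends) brings us to Friday, January 23, 2032, which is the date on which the refund becomes due.

January 23, 2032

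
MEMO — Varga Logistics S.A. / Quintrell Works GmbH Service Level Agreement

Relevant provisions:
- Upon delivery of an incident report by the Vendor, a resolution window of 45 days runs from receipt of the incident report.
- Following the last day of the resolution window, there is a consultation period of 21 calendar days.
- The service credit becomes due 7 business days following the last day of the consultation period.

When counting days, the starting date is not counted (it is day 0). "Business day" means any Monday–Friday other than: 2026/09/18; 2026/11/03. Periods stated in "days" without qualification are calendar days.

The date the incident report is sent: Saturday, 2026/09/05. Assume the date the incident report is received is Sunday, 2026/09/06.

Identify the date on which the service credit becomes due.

The last day of the resolution window: 2026/09/06 + 45 days = 2026/10/21.
The last day of the consultation period: 2026/10/21 + 21 days = 2026/11/11.
The date on which the service credit becomes due: counting 7 business days from Wednesday, 2026/11/11 (Nov 12, Nov 13, Nov 16, Nov 17, Nov 18, Nov 19, Nov 20, skipping weekends) reaches Friday, 2026/11/20.

2026/11/20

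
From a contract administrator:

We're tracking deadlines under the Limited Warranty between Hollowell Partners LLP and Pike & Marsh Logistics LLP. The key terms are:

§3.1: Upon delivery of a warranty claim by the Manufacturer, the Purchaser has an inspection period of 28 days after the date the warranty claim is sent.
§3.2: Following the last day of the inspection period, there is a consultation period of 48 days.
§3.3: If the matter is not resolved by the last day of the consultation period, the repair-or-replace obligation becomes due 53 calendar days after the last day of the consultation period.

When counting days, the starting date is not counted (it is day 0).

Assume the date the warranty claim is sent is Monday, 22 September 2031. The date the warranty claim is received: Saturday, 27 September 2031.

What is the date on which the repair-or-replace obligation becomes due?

Adding 28 calendar days to 22 September 2031 gives 20 October 2031, which is the last day of the inspection period.
The last day of the consultation period: 20 October 2031 + 48 days = 7 December 2031.
Adding 53 calendar days to 7 December 2031 gives 29 January 2032, which is the date on which the repair-or-replace obligation becomes due.

29 January 2032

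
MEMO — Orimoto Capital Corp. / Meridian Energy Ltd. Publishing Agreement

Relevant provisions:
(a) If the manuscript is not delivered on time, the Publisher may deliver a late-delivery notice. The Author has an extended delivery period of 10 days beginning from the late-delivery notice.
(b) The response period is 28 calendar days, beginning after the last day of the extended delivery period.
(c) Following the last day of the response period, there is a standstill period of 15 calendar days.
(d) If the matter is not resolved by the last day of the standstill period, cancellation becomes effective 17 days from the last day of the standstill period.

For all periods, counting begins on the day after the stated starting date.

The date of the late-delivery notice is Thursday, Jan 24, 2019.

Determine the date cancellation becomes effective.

Apr 4, 2019

The last day of the extended delivery period: 10 calendar days after Jan 24, 2019 is Feb 3, 2019.
The last day of the response period: Feb 3, 2019 + 28 days = Mar 3, 2019.
Adding 15 calendar days to Mar 3, 2019 gives Mar 18, 2019, which is the last day of the standstill period.
Adding 17 calendar days to Mar 18, 2019 gives Apr 4, 2019, which is the date cancellation becomes effective.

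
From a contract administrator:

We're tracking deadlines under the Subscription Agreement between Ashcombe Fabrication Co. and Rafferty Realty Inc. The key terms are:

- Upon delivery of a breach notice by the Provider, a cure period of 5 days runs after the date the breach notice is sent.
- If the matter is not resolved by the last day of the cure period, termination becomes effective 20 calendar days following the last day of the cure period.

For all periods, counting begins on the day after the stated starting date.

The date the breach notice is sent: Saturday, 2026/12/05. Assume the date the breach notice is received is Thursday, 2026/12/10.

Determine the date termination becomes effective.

Adding 5 calendar days to 2026/12/05 gives 2026/12/10, which is the last day of the cure period.
The date termination becomes effective: 20 calendar days after 2026/12/10 is 2026/12/30.

2026/12/30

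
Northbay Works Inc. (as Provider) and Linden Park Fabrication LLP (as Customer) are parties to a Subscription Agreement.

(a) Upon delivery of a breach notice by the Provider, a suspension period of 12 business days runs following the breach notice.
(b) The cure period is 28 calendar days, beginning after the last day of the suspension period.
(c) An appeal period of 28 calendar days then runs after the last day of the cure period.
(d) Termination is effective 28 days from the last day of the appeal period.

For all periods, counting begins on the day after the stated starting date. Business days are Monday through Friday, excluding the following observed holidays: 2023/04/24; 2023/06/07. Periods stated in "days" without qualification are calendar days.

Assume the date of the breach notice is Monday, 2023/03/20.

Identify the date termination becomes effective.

2023/06/28

The last day of the suspension period: 12 business days after Monday, 2023/03/20, skipping weekends — Mar 21, Mar 22, Mar 23, Mar 24, …, Apr 3, Apr 4, Apr 5 — lands on Wednesday, 2023/04/05.
Adding 28 calendar days to 2023/04/05 gives 2023/05/03, which is the last day of the cure period.
The last day of the appeal period: 28 calendar days after 2023/05/03 is 2023/05/31.
Adding 28 calendar days to 2023/05/31 gives 2023/06/28, which is the date termination becomes effective.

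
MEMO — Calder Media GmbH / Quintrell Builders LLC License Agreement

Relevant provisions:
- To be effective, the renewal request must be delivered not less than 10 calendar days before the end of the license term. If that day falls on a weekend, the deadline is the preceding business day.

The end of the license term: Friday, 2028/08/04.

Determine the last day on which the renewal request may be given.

2028/07/25

Counting back 10 calendar days from 2028/08/04 gives 2028/07/25. That is a Tuesday, so no adjustment is needed.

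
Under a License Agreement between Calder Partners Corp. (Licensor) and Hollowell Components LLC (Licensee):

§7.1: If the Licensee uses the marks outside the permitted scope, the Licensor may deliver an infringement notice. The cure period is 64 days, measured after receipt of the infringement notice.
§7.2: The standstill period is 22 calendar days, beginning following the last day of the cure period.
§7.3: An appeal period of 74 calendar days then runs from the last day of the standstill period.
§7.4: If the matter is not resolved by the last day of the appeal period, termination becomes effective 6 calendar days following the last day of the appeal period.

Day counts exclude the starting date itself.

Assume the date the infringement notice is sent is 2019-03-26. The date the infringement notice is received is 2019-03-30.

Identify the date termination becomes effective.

2019-09-12

The last day of the cure period: 2019-03-30 + 64 days = 2019-06-02.
The last day of the standstill period: 2019-06-02 + 22 days = 2019-06-24.
Adding 74 calendar days to 2019-06-24 gives 2019-09-06, which is the last day of the appeal period.
The date termination becomes effective: 2019-09-06 + 6 days = 2019-09-12.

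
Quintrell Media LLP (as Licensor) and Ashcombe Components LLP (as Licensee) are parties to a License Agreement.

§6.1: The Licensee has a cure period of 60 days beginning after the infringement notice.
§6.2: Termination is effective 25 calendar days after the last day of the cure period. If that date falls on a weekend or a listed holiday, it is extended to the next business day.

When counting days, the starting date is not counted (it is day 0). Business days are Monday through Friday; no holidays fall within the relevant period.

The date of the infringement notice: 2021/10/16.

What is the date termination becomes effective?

2022/01/10

The last day of the cure period: 60 calendar days after 2021/10/16 is 2021/12/15.
The date termination becomes effective: 2021/12/15 + 25 days = 2022/01/09. That falls on a Sunday, so it rolls to the next business day, Monday, 2022/01/10.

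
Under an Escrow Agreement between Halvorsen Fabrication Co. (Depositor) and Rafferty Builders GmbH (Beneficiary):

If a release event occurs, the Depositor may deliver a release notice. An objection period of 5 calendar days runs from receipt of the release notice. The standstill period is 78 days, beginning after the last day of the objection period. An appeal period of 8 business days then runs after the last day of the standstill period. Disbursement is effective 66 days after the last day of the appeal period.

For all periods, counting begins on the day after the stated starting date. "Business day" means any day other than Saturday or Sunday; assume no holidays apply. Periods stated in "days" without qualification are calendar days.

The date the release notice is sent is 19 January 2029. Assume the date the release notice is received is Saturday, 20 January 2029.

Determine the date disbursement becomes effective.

30 June 2029

The last day of the objection period: 20 January 2029 + 5 days = 25 January 2029.
The last day of the standstill period: 25 January 2029 + 78 days = 13 April 2029.
The last day of the appeal period: 8 business days after Friday, 13 April 2029, skipping weekends — Apr 16, Apr 17, Apr 18, Apr 19, Apr 20, Apr 23, Apr 24, Apr 25 — lands on Wednesday, 25 April 2029.
The date disbursement becomes effective: 25 April 2029 + 66 days = 30 June 2029.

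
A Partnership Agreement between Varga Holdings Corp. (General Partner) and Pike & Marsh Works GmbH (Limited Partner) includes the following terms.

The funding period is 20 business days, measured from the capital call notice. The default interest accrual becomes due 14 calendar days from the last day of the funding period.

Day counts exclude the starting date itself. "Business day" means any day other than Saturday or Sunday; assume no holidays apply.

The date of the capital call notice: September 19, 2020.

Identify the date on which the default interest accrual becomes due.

October 30, 2020

The last day of the funding period: 20 business days after Saturday, September 19, 2020, skipping weekends — Sep 21, Sep 22, Sep 23, Sep 24, …, Oct 14, Oct 15, Oct 16 — lands on Friday, October 16, 2020.
Adding 14 calendar days to October 16, 2020 gives October 30, 2020, which is the date on which the default interest accrual becomes due.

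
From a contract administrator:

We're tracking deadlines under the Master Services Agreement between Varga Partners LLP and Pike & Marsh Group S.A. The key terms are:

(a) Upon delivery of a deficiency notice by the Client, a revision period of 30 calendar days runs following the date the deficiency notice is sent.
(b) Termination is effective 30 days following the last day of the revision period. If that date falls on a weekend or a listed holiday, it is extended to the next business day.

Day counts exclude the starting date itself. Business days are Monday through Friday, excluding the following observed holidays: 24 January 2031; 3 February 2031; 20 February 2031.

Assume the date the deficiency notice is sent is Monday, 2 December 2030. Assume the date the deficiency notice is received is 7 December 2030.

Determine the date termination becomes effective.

31 January 2031

The last day of the revision period: 30 calendar days after 2 December 2030 is 1 January 2031.
The date termination becomes effective: 1 January 2031 + 30 days = 31 January 2031. 31 January 2031 is a Friday and is not a listed holiday, so no roll-forward applies.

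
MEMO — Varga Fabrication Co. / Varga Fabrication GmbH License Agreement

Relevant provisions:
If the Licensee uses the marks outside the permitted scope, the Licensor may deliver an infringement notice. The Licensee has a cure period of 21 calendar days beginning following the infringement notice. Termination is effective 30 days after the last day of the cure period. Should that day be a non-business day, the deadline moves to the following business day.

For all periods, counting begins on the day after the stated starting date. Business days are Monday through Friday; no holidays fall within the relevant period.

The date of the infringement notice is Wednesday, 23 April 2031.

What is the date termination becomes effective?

Adding 21 calendar days to 23 April 2031 gives 14 May 2031, which is the last day of the cure period.
Adding 30 calendar days to 14 May 2031 gives 13 June 2031, which is the date termination becomes effective. 13 June 2031 is a Friday, so no roll-forward applies.

13 June 2031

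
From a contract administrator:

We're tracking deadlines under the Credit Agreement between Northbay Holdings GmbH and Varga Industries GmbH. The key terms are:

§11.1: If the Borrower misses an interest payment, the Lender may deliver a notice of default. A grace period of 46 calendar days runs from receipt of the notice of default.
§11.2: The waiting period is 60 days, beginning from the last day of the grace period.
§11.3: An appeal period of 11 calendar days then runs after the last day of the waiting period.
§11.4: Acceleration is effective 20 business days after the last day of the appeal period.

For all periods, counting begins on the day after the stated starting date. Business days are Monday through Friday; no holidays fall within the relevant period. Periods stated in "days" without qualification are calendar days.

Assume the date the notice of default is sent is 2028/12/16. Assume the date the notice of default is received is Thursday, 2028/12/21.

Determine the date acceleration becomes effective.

The last day of the grace period: 2028/12/21 + 46 days = 2029/02/05.
Adding 60 calendar days to 2029/02/05 gives 2029/04/06, which is the last day of the waiting period.
Adding 11 calendar days to 2029/04/06 gives 2029/04/17, which is the last day of the appeal period.
The date acceleration becomes effective: 20 business days after Tuesday, 2029/04/17, skipping weekends — Apr 18, Apr 19, Apr 20, Apr 23, …, May 11, May 14, May 15 — lands on Tuesday, 2029/05/15.

2029/05/15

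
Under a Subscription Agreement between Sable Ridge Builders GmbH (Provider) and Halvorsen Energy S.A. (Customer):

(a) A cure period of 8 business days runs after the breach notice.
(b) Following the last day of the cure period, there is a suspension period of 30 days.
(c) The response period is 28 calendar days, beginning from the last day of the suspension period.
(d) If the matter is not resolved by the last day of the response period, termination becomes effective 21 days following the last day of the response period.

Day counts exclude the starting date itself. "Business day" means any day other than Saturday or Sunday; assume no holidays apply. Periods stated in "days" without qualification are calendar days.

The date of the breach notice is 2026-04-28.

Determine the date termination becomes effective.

From Tuesday, 2026-04-28, 8 business days (Apr 29, Apr 30, May 1, May 4, May 5, May 6, May 7, May 8, skipping weekends) brings us to Friday, 2026-05-08, which is the last day of the cure period.
The last day of the suspension period: 2026-05-08 + 30 days = 2026-06-07.
The last day of the response period: 28 calendar days after 2026-06-07 is 2026-07-05.
The date termination becomes effective: 2026-07-05 + 21 days = 2026-07-26.

2026-07-26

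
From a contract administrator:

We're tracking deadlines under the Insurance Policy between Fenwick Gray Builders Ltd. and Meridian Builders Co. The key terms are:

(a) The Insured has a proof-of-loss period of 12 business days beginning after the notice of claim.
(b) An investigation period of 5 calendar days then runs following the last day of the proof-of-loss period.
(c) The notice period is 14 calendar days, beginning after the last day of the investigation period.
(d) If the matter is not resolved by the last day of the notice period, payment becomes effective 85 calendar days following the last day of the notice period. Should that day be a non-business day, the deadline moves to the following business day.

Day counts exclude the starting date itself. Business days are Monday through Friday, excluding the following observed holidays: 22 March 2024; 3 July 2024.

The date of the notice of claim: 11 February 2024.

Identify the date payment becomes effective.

10 June 2024

From Sunday, 11 February 2024, 12 business days (Feb 12, Feb 13, Feb 14, Feb 15, …, Feb 23, Feb 26, Feb 27, skipping weekends) brings us to Tuesday, 27 February 2024, which is the last day of the proof-of-loss period.
Adding 5 calendar days to 27 February 2024 gives 3 March 2024, which is the last day of the investigation period.
Adding 14 calendar days to 3 March 2024 gives 17 March 2024, which is the last day of the notice period.
Adding 85 calendar days to 17 March 2024 gives 10 June 2024, which is the date payment becomes effective. 10 June 2024 is a Monday and is not a listed holiday, so no roll-forward applies.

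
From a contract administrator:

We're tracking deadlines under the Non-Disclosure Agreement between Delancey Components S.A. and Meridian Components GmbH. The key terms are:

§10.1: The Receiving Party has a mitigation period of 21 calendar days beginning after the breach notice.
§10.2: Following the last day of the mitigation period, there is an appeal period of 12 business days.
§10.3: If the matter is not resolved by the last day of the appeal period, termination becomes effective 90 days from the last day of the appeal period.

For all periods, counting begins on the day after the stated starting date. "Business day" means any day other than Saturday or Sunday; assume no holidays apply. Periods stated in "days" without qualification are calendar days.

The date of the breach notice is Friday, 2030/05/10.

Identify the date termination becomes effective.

The last day of the mitigation period: 2030/05/10 + 21 days = 2030/05/31.
From Friday, 2030/05/31, 12 business days (Jun 3, Jun 4, Jun 5, Jun 6, …, Jun 14, Jun 17, Jun 18, skipping weekends) brings us to Tuesday, 2030/06/18, which is the last day of the appeal period.
The date termination becomes effective: 2030/06/18 + 90 days = 2030/09/16.

2030/09/16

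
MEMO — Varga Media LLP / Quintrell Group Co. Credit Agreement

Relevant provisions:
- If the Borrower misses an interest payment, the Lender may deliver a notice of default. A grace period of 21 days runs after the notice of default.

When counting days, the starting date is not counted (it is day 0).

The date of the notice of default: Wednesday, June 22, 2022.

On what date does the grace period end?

July 13, 2022

The last day of the grace period: 21 calendar days after June 22, 2022 is July 13, 2022.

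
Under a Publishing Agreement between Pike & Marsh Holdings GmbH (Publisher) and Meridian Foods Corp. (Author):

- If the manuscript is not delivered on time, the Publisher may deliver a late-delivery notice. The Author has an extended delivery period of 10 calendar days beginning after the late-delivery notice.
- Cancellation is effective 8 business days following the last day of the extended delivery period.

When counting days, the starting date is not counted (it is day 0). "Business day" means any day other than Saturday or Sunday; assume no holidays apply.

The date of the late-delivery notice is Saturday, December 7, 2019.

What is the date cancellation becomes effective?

The last day of the extended delivery period: 10 calendar days after December 7, 2019 is December 17, 2019.
From Tuesday, December 17, 2019, 8 business days (Dec 18, Dec 19, Dec 20, Dec 23, Dec 24, Dec 25, Dec 26, Dec 27, skipping weekends) brings us to Friday, December 27, 2019, which is the date cancellation becomes effective.

December 27, 2019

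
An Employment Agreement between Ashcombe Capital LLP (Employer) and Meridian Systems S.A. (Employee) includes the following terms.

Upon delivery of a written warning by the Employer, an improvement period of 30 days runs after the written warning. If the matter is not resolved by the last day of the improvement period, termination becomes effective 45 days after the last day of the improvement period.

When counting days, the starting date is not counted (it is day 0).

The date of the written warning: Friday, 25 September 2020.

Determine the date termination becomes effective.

The last day of the improvement period: 25 September 2020 + 30 days = 25 October 2020.
Adding 45 calendar days to 25 October 2020 gives 9 December 2020, which is the date termination becomes effective.

9 December 2020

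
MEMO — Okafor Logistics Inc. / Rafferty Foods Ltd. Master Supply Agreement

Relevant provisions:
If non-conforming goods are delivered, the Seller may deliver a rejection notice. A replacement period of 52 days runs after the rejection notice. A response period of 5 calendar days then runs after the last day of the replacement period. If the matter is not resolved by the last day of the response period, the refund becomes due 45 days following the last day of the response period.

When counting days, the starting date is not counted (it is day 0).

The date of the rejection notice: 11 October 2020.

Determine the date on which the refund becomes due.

Adding 52 calendar days to 11 October 2020 gives 2 December 2020, which is the last day of the replacement period.
The last day of the response period: 2 December 2020 + 5 days = 7 December 2020.
The date on which the refund becomes due: 45 calendar days after 7 December 2020 is 21 January 2021.

21 January 2021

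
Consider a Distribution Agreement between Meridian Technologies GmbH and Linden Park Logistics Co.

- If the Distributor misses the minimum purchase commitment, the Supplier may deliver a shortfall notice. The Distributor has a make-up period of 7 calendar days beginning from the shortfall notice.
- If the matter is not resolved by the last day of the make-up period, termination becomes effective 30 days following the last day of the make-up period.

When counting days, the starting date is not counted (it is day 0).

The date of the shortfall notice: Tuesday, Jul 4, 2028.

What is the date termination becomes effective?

Aug 10, 2028

The last day of the make-up period: Jul 4, 2028 + 7 days = Jul 11, 2028.
Adding 30 calendar days to Jul 11, 2028 gives Aug 10, 2028, which is the date termination becomes effective.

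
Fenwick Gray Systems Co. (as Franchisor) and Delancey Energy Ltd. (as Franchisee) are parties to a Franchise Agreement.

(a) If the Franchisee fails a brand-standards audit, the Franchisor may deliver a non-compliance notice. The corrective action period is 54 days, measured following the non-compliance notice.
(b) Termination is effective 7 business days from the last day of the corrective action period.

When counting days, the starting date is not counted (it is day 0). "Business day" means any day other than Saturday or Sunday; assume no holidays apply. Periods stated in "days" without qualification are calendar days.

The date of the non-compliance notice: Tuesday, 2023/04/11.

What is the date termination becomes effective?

2023/06/13

The last day of the corrective action period: 2023/04/11 + 54 days = 2023/06/04.
The date termination becomes effective: 7 business days after Sunday, 2023/06/04, skipping weekends — Jun 5, Jun 6, Jun 7, Jun 8, Jun 9, Jun 12, Jun 13 — lands on Tuesday, 2023/06/13.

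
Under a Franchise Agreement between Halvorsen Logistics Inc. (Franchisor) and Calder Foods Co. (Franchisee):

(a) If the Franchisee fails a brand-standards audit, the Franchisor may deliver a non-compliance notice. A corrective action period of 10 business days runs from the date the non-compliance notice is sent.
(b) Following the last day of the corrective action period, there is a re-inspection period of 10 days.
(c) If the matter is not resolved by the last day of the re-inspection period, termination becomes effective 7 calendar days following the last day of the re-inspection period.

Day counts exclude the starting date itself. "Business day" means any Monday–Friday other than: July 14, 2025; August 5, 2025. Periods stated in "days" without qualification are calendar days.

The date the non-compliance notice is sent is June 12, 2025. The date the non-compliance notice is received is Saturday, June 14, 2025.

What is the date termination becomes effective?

The last day of the corrective action period: 10 business days after Thursday, June 12, 2025, skipping weekends — Jun 13, Jun 16, Jun 17, Jun 18, Jun 19, Jun 20, Jun 23, Jun 24, Jun 25, Jun 26 — lands on Thursday, June 26, 2025.
The last day of the re-inspection period: June 26, 2025 + 10 days = July 6, 2025.
Adding 7 calendar days to July 6, 2025 gives July 13, 2025, which is the date termination becomes effective.

July 13, 2025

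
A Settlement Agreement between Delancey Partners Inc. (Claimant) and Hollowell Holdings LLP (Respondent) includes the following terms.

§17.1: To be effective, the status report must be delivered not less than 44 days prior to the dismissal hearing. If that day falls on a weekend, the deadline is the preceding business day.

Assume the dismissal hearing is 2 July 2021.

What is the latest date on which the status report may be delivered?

2 July 2021 minus 44 days is 19 May 2021. That is a Wednesday, so no adjustment is needed.

19 May 2021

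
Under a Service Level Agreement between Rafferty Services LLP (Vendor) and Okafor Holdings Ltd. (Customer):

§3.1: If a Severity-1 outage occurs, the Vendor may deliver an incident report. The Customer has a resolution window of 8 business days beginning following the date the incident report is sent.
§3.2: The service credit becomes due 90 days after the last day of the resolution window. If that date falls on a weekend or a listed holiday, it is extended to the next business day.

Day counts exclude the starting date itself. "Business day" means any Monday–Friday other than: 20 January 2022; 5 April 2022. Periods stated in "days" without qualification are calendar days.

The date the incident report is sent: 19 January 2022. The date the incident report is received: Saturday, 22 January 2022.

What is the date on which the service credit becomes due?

2 May 2022

From Wednesday, 19 January 2022, 8 business days (Jan 21, Jan 24, Jan 25, Jan 26, Jan 27, Jan 28, Jan 31, Feb 1, skipping weekends and the listed holiday on Jan 20) brings us to Tuesday, 1 February 2022, which is the last day of the resolution window.
Adding 90 calendar days to 1 February 2022 gives 2 May 2022, which is the date on which the service credit becomes due. 2 May 2022 is a Monday and is not a listed holiday, so no roll-forward applies.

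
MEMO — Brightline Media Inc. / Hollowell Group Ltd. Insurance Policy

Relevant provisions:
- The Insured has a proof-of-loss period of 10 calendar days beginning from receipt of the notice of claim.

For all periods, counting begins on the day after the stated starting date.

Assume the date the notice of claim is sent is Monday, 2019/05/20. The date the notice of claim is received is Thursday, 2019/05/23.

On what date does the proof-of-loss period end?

The last day of the proof-of-loss period: 10 calendar days after 2019/05/23 is 2019/06/02.

2019/06/02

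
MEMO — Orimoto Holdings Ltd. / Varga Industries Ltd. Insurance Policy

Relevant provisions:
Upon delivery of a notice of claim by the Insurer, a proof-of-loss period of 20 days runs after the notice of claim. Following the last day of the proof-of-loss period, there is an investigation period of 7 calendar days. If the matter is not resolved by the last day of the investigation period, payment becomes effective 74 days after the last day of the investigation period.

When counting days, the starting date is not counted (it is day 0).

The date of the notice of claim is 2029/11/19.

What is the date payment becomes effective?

2030/02/28

The last day of the proof-of-loss period: 20 calendar days after 2029/11/19 is 2029/12/09.
The last day of the investigation period: 2029/12/09 + 7 days = 2029/12/16.
Adding 74 calendar days to 2029/12/16 gives 2030/02/28, which is the date payment becomes effective.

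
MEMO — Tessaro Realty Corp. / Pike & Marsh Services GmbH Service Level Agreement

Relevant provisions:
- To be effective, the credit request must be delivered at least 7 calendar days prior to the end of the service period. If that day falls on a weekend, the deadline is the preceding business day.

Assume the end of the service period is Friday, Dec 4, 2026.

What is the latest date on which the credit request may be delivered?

Nov 27, 2026

Dec 4, 2026 minus 7 days is Nov 27, 2026. That is a Friday, so no adjustment is needed.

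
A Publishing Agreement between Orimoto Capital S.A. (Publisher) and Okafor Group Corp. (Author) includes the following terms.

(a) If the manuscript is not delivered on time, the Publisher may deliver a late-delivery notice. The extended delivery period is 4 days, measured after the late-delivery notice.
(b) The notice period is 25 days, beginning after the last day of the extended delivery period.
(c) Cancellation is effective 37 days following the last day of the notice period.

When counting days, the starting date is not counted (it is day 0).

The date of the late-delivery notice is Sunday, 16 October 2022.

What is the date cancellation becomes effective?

21 December 2022

The last day of the extended delivery period: 4 calendar days after 16 October 2022 is 20 October 2022.
The last day of the notice period: 25 calendar days after 20 October 2022 is 14 November 2022.
The date cancellation becomes effective: 14 November 2022 + 37 days = 21 December 2022.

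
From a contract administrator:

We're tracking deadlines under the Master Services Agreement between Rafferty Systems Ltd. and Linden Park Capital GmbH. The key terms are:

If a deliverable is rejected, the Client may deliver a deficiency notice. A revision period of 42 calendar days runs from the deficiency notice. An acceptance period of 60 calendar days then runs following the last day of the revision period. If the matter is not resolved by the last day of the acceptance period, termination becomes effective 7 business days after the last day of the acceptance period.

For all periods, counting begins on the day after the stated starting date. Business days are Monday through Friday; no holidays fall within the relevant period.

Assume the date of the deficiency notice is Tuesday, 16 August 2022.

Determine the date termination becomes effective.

The last day of the revision period: 16 August 2022 + 42 days = 27 September 2022.
The last day of the acceptance period: 60 calendar days after 27 September 2022 is 26 November 2022.
From Saturday, 26 November 2022, 7 business days (Nov 28, Nov 29, Nov 30, Dec 1, Dec 2, Dec 5, Dec 6, skipping weekends) brings us to Tuesday, 6 December 2022, which is the date termination becomes effective.

6 December 2022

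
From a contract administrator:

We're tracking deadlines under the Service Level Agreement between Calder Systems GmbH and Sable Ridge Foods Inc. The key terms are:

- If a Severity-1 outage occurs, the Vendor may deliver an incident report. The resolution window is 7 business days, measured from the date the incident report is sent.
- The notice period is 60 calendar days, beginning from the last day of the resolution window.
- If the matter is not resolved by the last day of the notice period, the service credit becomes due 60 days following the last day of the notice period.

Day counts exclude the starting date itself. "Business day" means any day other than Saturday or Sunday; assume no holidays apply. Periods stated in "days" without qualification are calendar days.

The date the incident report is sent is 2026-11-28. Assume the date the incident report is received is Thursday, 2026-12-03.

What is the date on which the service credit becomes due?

2027-04-07

The last day of the resolution window: counting 7 business days from Saturday, 2026-11-28 (Nov 30, Dec 1, Dec 2, Dec 3, Dec 4, Dec 7, Dec 8, skipping weekends) reaches Tuesday, 2026-12-08.
The last day of the notice period: 2026-12-08 + 60 days = 2027-02-06.
Adding 60 calendar days to 2027-02-06 gives 2027-04-07, which is the date on which the service credit becomes due.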